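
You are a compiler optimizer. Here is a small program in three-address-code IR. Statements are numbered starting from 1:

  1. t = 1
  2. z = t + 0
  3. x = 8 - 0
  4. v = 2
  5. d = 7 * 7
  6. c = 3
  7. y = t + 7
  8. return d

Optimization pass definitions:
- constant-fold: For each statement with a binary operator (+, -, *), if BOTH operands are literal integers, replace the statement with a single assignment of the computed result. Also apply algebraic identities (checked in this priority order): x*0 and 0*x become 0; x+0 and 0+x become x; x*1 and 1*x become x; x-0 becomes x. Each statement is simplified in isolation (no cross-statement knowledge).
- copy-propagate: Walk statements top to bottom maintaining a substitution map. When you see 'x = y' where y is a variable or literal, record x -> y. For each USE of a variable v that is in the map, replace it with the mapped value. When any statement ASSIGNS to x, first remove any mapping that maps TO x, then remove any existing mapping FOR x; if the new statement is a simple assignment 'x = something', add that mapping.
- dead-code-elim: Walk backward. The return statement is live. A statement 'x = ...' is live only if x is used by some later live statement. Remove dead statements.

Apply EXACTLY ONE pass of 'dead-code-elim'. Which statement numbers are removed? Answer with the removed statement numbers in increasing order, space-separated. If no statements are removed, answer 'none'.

Backward liveness scan:
Stmt 1 't = 1': DEAD (t not in live set [])
Stmt 2 'z = t + 0': DEAD (z not in live set [])
Stmt 3 'x = 8 - 0': DEAD (x not in live set [])
Stmt 4 'v = 2': DEAD (v not in live set [])
Stmt 5 'd = 7 * 7': KEEP (d is live); live-in = []
Stmt 6 'c = 3': DEAD (c not in live set ['d'])
Stmt 7 'y = t + 7': DEAD (y not in live set ['d'])
Stmt 8 'return d': KEEP (return); live-in = ['d']
Removed statement numbers: [1, 2, 3, 4, 6, 7]
Surviving IR:
  d = 7 * 7
  return d

Answer: 1 2 3 4 6 7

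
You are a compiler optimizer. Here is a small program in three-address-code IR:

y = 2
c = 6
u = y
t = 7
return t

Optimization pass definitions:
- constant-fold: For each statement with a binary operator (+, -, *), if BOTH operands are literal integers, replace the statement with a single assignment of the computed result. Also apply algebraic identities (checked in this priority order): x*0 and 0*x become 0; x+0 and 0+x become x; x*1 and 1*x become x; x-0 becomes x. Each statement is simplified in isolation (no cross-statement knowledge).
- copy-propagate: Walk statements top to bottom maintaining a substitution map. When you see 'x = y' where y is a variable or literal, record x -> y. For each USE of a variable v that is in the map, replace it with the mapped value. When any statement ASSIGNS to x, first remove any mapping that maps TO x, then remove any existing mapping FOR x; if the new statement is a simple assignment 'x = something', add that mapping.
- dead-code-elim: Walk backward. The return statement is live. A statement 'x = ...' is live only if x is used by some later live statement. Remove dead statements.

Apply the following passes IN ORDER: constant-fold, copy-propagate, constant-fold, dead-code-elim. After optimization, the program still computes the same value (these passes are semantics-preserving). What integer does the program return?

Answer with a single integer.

Initial IR:
  y = 2
  c = 6
  u = y
  t = 7
  return t
After constant-fold (5 stmts):
  y = 2
  c = 6
  u = y
  t = 7
  return t
After copy-propagate (5 stmts):
  y = 2
  c = 6
  u = 2
  t = 7
  return 7
After constant-fold (5 stmts):
  y = 2
  c = 6
  u = 2
  t = 7
  return 7
After dead-code-elim (1 stmts):
  return 7
Evaluate:
  y = 2  =>  y = 2
  c = 6  =>  c = 6
  u = y  =>  u = 2
  t = 7  =>  t = 7
  return t = 7

Answer: 7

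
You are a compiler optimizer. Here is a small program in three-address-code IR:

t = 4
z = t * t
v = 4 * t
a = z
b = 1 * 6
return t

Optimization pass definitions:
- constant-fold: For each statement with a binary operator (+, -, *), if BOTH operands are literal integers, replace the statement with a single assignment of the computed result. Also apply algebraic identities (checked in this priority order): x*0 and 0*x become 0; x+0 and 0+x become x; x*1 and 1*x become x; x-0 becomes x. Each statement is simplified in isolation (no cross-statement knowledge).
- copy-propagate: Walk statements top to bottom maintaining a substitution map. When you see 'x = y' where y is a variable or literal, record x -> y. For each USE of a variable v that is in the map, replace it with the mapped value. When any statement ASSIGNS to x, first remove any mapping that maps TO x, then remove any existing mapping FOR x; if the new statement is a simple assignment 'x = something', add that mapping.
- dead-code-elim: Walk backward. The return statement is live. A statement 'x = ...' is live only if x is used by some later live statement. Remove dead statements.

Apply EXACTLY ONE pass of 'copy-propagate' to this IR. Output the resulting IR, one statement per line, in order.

Applying copy-propagate statement-by-statement:
  [1] t = 4  (unchanged)
  [2] z = t * t  -> z = 4 * 4
  [3] v = 4 * t  -> v = 4 * 4
  [4] a = z  (unchanged)
  [5] b = 1 * 6  (unchanged)
  [6] return t  -> return 4
Result (6 stmts):
  t = 4
  z = 4 * 4
  v = 4 * 4
  a = z
  b = 1 * 6
  return 4

Answer: t = 4
z = 4 * 4
v = 4 * 4
a = z
b = 1 * 6
return 4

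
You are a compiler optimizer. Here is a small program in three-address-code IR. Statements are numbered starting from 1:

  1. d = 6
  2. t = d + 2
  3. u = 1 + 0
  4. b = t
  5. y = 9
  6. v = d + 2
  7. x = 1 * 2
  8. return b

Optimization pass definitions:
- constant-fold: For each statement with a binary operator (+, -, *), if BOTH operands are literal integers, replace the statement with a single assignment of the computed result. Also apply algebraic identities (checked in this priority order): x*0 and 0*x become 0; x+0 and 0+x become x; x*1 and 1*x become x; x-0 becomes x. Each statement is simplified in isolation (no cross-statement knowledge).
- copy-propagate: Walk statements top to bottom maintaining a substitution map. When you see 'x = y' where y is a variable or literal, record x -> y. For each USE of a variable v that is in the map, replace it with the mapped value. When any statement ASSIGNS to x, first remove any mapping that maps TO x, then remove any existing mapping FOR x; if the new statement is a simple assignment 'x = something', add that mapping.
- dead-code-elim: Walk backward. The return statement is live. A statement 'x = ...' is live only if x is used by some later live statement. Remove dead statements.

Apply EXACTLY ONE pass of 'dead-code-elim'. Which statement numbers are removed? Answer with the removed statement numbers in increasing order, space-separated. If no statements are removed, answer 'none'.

Backward liveness scan:
Stmt 1 'd = 6': KEEP (d is live); live-in = []
Stmt 2 't = d + 2': KEEP (t is live); live-in = ['d']
Stmt 3 'u = 1 + 0': DEAD (u not in live set ['t'])
Stmt 4 'b = t': KEEP (b is live); live-in = ['t']
Stmt 5 'y = 9': DEAD (y not in live set ['b'])
Stmt 6 'v = d + 2': DEAD (v not in live set ['b'])
Stmt 7 'x = 1 * 2': DEAD (x not in live set ['b'])
Stmt 8 'return b': KEEP (return); live-in = ['b']
Removed statement numbers: [3, 5, 6, 7]
Surviving IR:
  d = 6
  t = d + 2
  b = t
  return b

Answer: 3 5 6 7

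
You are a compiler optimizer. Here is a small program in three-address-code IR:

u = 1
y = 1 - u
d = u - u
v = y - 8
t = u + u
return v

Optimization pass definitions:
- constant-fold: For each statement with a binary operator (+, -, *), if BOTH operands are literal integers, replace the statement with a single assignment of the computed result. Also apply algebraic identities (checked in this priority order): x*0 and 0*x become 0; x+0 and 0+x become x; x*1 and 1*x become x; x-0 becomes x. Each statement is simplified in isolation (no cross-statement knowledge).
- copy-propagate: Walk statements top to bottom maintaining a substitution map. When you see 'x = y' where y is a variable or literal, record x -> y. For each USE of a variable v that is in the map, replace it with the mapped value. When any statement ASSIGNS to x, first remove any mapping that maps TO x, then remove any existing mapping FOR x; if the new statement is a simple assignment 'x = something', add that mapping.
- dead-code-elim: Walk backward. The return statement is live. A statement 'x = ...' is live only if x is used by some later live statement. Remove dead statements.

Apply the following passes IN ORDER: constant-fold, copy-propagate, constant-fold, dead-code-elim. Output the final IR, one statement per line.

Answer: y = 0
v = y - 8
return v

Derivation:
Initial IR:
  u = 1
  y = 1 - u
  d = u - u
  v = y - 8
  t = u + u
  return v
After constant-fold (6 stmts):
  u = 1
  y = 1 - u
  d = u - u
  v = y - 8
  t = u + u
  return v
After copy-propagate (6 stmts):
  u = 1
  y = 1 - 1
  d = 1 - 1
  v = y - 8
  t = 1 + 1
  return v
After constant-fold (6 stmts):
  u = 1
  y = 0
  d = 0
  v = y - 8
  t = 2
  return v
After dead-code-elim (3 stmts):
  y = 0
  v = y - 8
  return v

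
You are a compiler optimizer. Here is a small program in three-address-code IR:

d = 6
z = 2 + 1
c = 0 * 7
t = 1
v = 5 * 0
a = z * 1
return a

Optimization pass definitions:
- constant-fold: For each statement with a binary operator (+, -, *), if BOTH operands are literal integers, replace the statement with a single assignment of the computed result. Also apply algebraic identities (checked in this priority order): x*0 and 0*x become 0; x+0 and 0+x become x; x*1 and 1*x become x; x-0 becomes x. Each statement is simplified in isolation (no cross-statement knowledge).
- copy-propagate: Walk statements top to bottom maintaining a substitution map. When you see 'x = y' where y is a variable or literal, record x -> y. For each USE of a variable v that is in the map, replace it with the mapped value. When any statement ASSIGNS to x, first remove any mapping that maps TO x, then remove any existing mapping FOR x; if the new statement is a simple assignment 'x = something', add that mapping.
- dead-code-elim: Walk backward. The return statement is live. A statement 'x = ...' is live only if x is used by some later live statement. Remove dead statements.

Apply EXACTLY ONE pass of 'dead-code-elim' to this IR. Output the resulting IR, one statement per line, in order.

Applying dead-code-elim statement-by-statement:
  [7] return a  -> KEEP (return); live=['a']
  [6] a = z * 1  -> KEEP; live=['z']
  [5] v = 5 * 0  -> DEAD (v not live)
  [4] t = 1  -> DEAD (t not live)
  [3] c = 0 * 7  -> DEAD (c not live)
  [2] z = 2 + 1  -> KEEP; live=[]
  [1] d = 6  -> DEAD (d not live)
Result (3 stmts):
  z = 2 + 1
  a = z * 1
  return a

Answer: z = 2 + 1
a = z * 1
return a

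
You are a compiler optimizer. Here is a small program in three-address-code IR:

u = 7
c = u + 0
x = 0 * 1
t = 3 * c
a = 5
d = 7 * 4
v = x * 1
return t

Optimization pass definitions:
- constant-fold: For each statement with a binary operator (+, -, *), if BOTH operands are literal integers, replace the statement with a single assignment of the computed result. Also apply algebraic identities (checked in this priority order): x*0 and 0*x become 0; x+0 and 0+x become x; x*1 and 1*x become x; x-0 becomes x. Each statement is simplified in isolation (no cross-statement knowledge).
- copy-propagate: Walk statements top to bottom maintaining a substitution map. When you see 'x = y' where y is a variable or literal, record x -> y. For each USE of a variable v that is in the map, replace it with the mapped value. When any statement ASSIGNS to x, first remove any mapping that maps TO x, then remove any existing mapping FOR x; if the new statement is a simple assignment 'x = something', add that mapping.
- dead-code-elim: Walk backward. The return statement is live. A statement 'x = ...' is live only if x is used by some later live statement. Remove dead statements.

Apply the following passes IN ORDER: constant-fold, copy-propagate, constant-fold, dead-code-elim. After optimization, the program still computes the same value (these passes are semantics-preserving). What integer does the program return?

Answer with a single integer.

Answer: 21

Derivation:
Initial IR:
  u = 7
  c = u + 0
  x = 0 * 1
  t = 3 * c
  a = 5
  d = 7 * 4
  v = x * 1
  return t
After constant-fold (8 stmts):
  u = 7
  c = u
  x = 0
  t = 3 * c
  a = 5
  d = 28
  v = x
  return t
After copy-propagate (8 stmts):
  u = 7
  c = 7
  x = 0
  t = 3 * 7
  a = 5
  d = 28
  v = 0
  return t
After constant-fold (8 stmts):
  u = 7
  c = 7
  x = 0
  t = 21
  a = 5
  d = 28
  v = 0
  return t
After dead-code-elim (2 stmts):
  t = 21
  return t
Evaluate:
  u = 7  =>  u = 7
  c = u + 0  =>  c = 7
  x = 0 * 1  =>  x = 0
  t = 3 * c  =>  t = 21
  a = 5  =>  a = 5
  d = 7 * 4  =>  d = 28
  v = x * 1  =>  v = 0
  return t = 21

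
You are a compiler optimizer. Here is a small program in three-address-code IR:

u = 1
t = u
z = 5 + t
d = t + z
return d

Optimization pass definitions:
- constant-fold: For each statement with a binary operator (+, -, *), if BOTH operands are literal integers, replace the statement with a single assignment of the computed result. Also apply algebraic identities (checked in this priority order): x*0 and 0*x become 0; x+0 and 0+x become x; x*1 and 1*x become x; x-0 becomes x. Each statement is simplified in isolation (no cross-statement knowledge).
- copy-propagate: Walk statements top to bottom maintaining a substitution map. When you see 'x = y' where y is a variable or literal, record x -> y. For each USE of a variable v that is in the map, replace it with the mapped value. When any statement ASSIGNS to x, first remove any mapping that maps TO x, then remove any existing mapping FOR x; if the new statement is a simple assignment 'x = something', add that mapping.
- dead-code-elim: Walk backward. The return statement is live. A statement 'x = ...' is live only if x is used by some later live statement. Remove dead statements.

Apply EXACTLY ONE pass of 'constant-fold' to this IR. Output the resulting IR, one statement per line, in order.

Applying constant-fold statement-by-statement:
  [1] u = 1  (unchanged)
  [2] t = u  (unchanged)
  [3] z = 5 + t  (unchanged)
  [4] d = t + z  (unchanged)
  [5] return d  (unchanged)
Result (5 stmts):
  u = 1
  t = u
  z = 5 + t
  d = t + z
  return d

Answer: u = 1
t = u
z = 5 + t
d = t + z
return d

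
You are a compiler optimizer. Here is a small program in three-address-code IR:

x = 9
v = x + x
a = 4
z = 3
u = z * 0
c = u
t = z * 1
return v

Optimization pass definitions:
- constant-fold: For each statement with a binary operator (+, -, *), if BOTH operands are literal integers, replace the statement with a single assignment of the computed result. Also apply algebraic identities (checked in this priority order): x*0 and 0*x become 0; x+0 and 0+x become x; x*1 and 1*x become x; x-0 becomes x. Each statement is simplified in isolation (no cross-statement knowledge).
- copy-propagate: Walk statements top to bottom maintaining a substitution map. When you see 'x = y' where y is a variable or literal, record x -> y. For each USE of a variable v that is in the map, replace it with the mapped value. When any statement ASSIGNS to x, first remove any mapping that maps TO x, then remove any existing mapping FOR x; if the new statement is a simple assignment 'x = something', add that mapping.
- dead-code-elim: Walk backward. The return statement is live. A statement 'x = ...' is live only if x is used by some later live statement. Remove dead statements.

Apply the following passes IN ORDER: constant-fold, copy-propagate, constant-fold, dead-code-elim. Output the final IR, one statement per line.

Initial IR:
  x = 9
  v = x + x
  a = 4
  z = 3
  u = z * 0
  c = u
  t = z * 1
  return v
After constant-fold (8 stmts):
  x = 9
  v = x + x
  a = 4
  z = 3
  u = 0
  c = u
  t = z
  return v
After copy-propagate (8 stmts):
  x = 9
  v = 9 + 9
  a = 4
  z = 3
  u = 0
  c = 0
  t = 3
  return v
After constant-fold (8 stmts):
  x = 9
  v = 18
  a = 4
  z = 3
  u = 0
  c = 0
  t = 3
  return v
After dead-code-elim (2 stmts):
  v = 18
  return v

Answer: v = 18
return v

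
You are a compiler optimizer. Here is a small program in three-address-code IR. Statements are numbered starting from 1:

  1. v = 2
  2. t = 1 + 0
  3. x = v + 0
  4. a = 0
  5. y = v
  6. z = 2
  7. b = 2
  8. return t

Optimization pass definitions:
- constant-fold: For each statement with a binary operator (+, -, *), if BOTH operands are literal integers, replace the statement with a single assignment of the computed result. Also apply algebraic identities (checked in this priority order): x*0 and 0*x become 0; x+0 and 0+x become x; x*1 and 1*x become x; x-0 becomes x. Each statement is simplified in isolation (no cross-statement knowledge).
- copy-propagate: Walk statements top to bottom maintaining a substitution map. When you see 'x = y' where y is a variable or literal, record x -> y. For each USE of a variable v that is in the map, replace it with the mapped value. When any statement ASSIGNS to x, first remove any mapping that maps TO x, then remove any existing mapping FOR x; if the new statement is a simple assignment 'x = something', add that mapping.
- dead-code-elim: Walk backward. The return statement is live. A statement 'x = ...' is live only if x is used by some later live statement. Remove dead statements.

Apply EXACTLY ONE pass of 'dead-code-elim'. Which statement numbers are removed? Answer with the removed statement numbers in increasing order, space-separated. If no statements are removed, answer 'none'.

Answer: 1 3 4 5 6 7

Derivation:
Backward liveness scan:
Stmt 1 'v = 2': DEAD (v not in live set [])
Stmt 2 't = 1 + 0': KEEP (t is live); live-in = []
Stmt 3 'x = v + 0': DEAD (x not in live set ['t'])
Stmt 4 'a = 0': DEAD (a not in live set ['t'])
Stmt 5 'y = v': DEAD (y not in live set ['t'])
Stmt 6 'z = 2': DEAD (z not in live set ['t'])
Stmt 7 'b = 2': DEAD (b not in live set ['t'])
Stmt 8 'return t': KEEP (return); live-in = ['t']
Removed statement numbers: [1, 3, 4, 5, 6, 7]
Surviving IR:
  t = 1 + 0
  return t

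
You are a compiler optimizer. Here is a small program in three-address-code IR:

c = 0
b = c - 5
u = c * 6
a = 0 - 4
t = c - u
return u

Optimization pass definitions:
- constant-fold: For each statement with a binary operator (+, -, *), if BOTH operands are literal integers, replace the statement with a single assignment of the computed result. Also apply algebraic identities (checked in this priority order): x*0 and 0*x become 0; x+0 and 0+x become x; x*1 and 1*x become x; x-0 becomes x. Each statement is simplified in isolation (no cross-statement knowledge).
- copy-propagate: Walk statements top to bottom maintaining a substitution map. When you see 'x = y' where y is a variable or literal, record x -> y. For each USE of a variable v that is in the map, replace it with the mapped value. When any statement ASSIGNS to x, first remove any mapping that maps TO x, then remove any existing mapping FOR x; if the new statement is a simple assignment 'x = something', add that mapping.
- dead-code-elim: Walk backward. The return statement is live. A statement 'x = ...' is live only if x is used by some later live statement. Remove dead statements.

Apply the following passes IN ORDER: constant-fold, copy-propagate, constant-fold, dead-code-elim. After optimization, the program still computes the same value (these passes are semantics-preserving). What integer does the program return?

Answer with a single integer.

Answer: 0

Derivation:
Initial IR:
  c = 0
  b = c - 5
  u = c * 6
  a = 0 - 4
  t = c - u
  return u
After constant-fold (6 stmts):
  c = 0
  b = c - 5
  u = c * 6
  a = -4
  t = c - u
  return u
After copy-propagate (6 stmts):
  c = 0
  b = 0 - 5
  u = 0 * 6
  a = -4
  t = 0 - u
  return u
After constant-fold (6 stmts):
  c = 0
  b = -5
  u = 0
  a = -4
  t = 0 - u
  return u
After dead-code-elim (2 stmts):
  u = 0
  return u
Evaluate:
  c = 0  =>  c = 0
  b = c - 5  =>  b = -5
  u = c * 6  =>  u = 0
  a = 0 - 4  =>  a = -4
  t = c - u  =>  t = 0
  return u = 0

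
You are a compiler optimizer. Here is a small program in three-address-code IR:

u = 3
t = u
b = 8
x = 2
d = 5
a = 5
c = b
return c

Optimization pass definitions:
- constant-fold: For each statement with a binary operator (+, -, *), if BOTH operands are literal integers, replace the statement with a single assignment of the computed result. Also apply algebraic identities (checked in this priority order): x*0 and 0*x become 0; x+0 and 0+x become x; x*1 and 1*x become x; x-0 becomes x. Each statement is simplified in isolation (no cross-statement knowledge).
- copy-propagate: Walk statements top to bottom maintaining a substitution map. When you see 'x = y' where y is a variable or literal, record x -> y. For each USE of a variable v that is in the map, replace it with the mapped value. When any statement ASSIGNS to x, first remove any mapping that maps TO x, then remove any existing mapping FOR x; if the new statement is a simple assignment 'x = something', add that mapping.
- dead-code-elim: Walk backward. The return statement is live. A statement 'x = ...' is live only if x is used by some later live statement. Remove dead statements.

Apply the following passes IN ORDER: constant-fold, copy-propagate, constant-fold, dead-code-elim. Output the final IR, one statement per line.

Answer: return 8

Derivation:
Initial IR:
  u = 3
  t = u
  b = 8
  x = 2
  d = 5
  a = 5
  c = b
  return c
After constant-fold (8 stmts):
  u = 3
  t = u
  b = 8
  x = 2
  d = 5
  a = 5
  c = b
  return c
After copy-propagate (8 stmts):
  u = 3
  t = 3
  b = 8
  x = 2
  d = 5
  a = 5
  c = 8
  return 8
After constant-fold (8 stmts):
  u = 3
  t = 3
  b = 8
  x = 2
  d = 5
  a = 5
  c = 8
  return 8
After dead-code-elim (1 stmts):
  return 8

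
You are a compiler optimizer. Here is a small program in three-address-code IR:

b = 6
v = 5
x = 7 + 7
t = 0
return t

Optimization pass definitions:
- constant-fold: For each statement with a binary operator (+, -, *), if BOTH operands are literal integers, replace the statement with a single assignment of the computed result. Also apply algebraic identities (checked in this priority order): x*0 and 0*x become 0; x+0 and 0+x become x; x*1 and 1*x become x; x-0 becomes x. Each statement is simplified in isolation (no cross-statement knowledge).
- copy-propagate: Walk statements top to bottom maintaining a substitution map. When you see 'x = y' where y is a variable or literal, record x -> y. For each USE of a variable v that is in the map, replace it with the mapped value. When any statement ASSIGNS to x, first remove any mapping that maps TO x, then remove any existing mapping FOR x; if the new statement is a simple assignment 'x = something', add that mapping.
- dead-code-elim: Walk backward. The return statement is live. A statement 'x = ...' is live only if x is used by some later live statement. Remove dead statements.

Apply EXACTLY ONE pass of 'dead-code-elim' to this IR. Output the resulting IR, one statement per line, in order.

Answer: t = 0
return t

Derivation:
Applying dead-code-elim statement-by-statement:
  [5] return t  -> KEEP (return); live=['t']
  [4] t = 0  -> KEEP; live=[]
  [3] x = 7 + 7  -> DEAD (x not live)
  [2] v = 5  -> DEAD (v not live)
  [1] b = 6  -> DEAD (b not live)
Result (2 stmts):
  t = 0
  return t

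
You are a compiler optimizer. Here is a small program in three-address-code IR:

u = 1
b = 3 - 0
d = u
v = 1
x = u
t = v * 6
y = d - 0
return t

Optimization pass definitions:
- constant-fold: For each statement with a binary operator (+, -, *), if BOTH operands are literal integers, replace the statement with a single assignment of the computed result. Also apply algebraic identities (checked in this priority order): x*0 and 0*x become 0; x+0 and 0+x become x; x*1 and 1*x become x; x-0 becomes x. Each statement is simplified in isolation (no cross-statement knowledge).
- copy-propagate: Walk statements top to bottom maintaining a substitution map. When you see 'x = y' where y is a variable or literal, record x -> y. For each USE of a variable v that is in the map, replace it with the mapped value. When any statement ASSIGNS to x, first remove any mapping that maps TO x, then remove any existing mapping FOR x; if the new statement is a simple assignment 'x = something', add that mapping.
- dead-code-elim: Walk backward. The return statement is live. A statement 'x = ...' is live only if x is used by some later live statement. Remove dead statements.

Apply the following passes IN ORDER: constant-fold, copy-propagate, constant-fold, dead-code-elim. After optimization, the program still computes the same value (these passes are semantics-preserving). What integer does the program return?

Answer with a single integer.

Initial IR:
  u = 1
  b = 3 - 0
  d = u
  v = 1
  x = u
  t = v * 6
  y = d - 0
  return t
After constant-fold (8 stmts):
  u = 1
  b = 3
  d = u
  v = 1
  x = u
  t = v * 6
  y = d
  return t
After copy-propagate (8 stmts):
  u = 1
  b = 3
  d = 1
  v = 1
  x = 1
  t = 1 * 6
  y = 1
  return t
After constant-fold (8 stmts):
  u = 1
  b = 3
  d = 1
  v = 1
  x = 1
  t = 6
  y = 1
  return t
After dead-code-elim (2 stmts):
  t = 6
  return t
Evaluate:
  u = 1  =>  u = 1
  b = 3 - 0  =>  b = 3
  d = u  =>  d = 1
  v = 1  =>  v = 1
  x = u  =>  x = 1
  t = v * 6  =>  t = 6
  y = d - 0  =>  y = 1
  return t = 6

Answer: 6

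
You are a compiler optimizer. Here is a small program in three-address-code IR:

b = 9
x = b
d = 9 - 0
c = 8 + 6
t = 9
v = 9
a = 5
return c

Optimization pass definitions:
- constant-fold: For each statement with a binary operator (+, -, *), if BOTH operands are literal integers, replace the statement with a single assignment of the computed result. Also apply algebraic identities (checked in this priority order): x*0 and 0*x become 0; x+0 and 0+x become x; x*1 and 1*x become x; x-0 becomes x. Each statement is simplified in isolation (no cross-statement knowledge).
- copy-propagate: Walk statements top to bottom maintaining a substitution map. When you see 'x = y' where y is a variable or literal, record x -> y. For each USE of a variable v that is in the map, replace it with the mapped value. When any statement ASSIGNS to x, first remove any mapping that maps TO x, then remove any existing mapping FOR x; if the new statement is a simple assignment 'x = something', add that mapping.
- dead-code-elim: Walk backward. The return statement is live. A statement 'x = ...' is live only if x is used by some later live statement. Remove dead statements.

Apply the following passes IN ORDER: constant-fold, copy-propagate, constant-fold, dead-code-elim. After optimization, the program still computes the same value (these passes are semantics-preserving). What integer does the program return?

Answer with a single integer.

Initial IR:
  b = 9
  x = b
  d = 9 - 0
  c = 8 + 6
  t = 9
  v = 9
  a = 5
  return c
After constant-fold (8 stmts):
  b = 9
  x = b
  d = 9
  c = 14
  t = 9
  v = 9
  a = 5
  return c
After copy-propagate (8 stmts):
  b = 9
  x = 9
  d = 9
  c = 14
  t = 9
  v = 9
  a = 5
  return 14
After constant-fold (8 stmts):
  b = 9
  x = 9
  d = 9
  c = 14
  t = 9
  v = 9
  a = 5
  return 14
After dead-code-elim (1 stmts):
  return 14
Evaluate:
  b = 9  =>  b = 9
  x = b  =>  x = 9
  d = 9 - 0  =>  d = 9
  c = 8 + 6  =>  c = 14
  t = 9  =>  t = 9
  v = 9  =>  v = 9
  a = 5  =>  a = 5
  return c = 14

Answer: 14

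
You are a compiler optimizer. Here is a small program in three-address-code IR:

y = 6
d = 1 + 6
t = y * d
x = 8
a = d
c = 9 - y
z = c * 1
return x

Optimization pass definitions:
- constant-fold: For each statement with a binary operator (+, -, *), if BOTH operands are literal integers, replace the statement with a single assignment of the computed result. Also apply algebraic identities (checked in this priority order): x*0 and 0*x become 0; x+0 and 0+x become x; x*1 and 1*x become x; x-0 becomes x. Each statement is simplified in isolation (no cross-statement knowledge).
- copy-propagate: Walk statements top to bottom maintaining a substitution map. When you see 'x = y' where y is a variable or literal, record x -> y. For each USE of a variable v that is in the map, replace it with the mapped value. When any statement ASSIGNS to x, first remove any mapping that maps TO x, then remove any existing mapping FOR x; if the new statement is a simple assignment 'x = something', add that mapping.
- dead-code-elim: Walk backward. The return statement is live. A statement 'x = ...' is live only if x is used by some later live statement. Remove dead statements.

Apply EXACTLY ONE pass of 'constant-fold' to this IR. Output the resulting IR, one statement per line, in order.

Answer: y = 6
d = 7
t = y * d
x = 8
a = d
c = 9 - y
z = c
return x

Derivation:
Applying constant-fold statement-by-statement:
  [1] y = 6  (unchanged)
  [2] d = 1 + 6  -> d = 7
  [3] t = y * d  (unchanged)
  [4] x = 8  (unchanged)
  [5] a = d  (unchanged)
  [6] c = 9 - y  (unchanged)
  [7] z = c * 1  -> z = c
  [8] return x  (unchanged)
Result (8 stmts):
  y = 6
  d = 7
  t = y * d
  x = 8
  a = d
  c = 9 - y
  z = c
  return x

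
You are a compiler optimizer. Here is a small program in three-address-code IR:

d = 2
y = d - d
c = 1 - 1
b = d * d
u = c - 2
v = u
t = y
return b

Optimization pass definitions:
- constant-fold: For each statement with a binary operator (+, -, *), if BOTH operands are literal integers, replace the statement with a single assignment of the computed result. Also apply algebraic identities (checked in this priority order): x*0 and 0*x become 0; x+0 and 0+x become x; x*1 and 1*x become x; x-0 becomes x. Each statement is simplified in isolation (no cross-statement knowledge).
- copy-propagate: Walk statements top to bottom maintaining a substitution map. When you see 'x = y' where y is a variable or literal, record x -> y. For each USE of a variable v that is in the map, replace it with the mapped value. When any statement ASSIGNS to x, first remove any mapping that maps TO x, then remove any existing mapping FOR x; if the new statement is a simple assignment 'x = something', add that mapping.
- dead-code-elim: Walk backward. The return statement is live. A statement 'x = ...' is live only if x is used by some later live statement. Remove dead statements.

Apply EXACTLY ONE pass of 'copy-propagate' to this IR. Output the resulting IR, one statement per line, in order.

Applying copy-propagate statement-by-statement:
  [1] d = 2  (unchanged)
  [2] y = d - d  -> y = 2 - 2
  [3] c = 1 - 1  (unchanged)
  [4] b = d * d  -> b = 2 * 2
  [5] u = c - 2  (unchanged)
  [6] v = u  (unchanged)
  [7] t = y  (unchanged)
  [8] return b  (unchanged)
Result (8 stmts):
  d = 2
  y = 2 - 2
  c = 1 - 1
  b = 2 * 2
  u = c - 2
  v = u
  t = y
  return b

Answer: d = 2
y = 2 - 2
c = 1 - 1
b = 2 * 2
u = c - 2
v = u
t = y
return b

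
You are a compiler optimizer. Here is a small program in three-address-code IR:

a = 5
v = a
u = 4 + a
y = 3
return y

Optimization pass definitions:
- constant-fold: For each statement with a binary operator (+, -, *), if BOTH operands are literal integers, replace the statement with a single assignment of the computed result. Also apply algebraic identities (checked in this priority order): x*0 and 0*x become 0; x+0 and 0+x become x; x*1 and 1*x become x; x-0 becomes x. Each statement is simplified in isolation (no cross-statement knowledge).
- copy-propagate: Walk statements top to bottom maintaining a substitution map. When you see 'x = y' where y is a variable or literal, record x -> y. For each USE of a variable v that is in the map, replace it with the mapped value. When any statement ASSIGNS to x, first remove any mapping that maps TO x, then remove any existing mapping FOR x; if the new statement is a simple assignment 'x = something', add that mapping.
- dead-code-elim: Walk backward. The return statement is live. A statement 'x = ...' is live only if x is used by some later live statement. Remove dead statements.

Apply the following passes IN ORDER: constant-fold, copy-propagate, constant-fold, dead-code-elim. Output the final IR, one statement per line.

Answer: return 3

Derivation:
Initial IR:
  a = 5
  v = a
  u = 4 + a
  y = 3
  return y
After constant-fold (5 stmts):
  a = 5
  v = a
  u = 4 + a
  y = 3
  return y
After copy-propagate (5 stmts):
  a = 5
  v = 5
  u = 4 + 5
  y = 3
  return 3
After constant-fold (5 stmts):
  a = 5
  v = 5
  u = 9
  y = 3
  return 3
After dead-code-elim (1 stmts):
  return 3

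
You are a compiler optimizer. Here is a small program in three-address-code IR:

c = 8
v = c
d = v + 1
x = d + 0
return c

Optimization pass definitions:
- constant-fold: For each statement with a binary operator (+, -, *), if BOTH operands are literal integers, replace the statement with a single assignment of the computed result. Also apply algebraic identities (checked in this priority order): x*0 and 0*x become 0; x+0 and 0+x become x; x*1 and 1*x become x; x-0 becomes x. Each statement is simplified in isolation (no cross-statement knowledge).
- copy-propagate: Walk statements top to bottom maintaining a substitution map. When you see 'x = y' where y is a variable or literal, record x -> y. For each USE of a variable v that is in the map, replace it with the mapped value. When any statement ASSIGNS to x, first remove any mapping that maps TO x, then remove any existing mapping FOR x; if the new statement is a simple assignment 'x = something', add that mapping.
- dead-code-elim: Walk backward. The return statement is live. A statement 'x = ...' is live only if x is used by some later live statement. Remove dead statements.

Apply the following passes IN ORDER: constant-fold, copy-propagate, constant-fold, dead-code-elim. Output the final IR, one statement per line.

Answer: return 8

Derivation:
Initial IR:
  c = 8
  v = c
  d = v + 1
  x = d + 0
  return c
After constant-fold (5 stmts):
  c = 8
  v = c
  d = v + 1
  x = d
  return c
After copy-propagate (5 stmts):
  c = 8
  v = 8
  d = 8 + 1
  x = d
  return 8
After constant-fold (5 stmts):
  c = 8
  v = 8
  d = 9
  x = d
  return 8
After dead-code-elim (1 stmts):
  return 8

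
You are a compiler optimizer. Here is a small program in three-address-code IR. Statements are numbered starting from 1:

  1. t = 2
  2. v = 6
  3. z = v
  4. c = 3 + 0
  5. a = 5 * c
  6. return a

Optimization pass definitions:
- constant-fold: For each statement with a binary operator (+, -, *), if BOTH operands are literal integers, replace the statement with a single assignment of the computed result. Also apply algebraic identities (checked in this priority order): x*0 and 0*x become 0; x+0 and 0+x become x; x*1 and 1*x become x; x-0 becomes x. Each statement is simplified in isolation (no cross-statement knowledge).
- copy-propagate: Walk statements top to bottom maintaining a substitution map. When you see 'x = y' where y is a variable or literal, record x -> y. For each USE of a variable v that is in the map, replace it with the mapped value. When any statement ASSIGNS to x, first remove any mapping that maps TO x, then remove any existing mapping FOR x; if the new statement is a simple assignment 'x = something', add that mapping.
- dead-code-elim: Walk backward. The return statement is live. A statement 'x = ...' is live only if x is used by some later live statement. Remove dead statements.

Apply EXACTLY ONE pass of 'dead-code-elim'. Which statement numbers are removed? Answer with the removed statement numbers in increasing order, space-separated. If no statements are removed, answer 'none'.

Backward liveness scan:
Stmt 1 't = 2': DEAD (t not in live set [])
Stmt 2 'v = 6': DEAD (v not in live set [])
Stmt 3 'z = v': DEAD (z not in live set [])
Stmt 4 'c = 3 + 0': KEEP (c is live); live-in = []
Stmt 5 'a = 5 * c': KEEP (a is live); live-in = ['c']
Stmt 6 'return a': KEEP (return); live-in = ['a']
Removed statement numbers: [1, 2, 3]
Surviving IR:
  c = 3 + 0
  a = 5 * c
  return a

Answer: 1 2 3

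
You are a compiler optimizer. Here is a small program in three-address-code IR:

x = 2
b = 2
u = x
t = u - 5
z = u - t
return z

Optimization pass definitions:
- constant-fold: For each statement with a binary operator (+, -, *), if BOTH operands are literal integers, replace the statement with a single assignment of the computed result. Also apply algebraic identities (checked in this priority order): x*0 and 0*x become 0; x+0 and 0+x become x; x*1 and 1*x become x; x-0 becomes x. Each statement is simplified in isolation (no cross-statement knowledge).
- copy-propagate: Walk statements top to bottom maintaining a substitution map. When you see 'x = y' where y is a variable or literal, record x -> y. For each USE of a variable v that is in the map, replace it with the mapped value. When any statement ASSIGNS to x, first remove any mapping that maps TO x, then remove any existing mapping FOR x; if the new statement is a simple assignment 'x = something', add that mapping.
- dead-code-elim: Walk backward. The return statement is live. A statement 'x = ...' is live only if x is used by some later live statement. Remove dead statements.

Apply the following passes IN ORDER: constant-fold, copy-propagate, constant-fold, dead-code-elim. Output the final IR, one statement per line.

Initial IR:
  x = 2
  b = 2
  u = x
  t = u - 5
  z = u - t
  return z
After constant-fold (6 stmts):
  x = 2
  b = 2
  u = x
  t = u - 5
  z = u - t
  return z
After copy-propagate (6 stmts):
  x = 2
  b = 2
  u = 2
  t = 2 - 5
  z = 2 - t
  return z
After constant-fold (6 stmts):
  x = 2
  b = 2
  u = 2
  t = -3
  z = 2 - t
  return z
After dead-code-elim (3 stmts):
  t = -3
  z = 2 - t
  return z

Answer: t = -3
z = 2 - t
return z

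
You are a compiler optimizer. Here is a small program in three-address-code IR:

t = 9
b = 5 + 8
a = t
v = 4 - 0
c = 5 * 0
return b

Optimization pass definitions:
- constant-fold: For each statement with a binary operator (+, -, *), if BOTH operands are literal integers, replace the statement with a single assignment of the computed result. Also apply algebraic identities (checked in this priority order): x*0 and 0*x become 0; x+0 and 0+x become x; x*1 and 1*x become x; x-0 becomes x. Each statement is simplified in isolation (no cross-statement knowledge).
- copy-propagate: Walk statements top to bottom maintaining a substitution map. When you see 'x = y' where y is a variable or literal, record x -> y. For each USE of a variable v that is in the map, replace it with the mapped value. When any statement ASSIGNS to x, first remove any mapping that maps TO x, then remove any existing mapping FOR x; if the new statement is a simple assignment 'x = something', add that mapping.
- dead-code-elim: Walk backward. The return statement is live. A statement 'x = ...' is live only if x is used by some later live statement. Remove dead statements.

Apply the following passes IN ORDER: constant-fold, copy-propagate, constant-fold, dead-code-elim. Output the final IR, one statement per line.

Answer: return 13

Derivation:
Initial IR:
  t = 9
  b = 5 + 8
  a = t
  v = 4 - 0
  c = 5 * 0
  return b
After constant-fold (6 stmts):
  t = 9
  b = 13
  a = t
  v = 4
  c = 0
  return b
After copy-propagate (6 stmts):
  t = 9
  b = 13
  a = 9
  v = 4
  c = 0
  return 13
After constant-fold (6 stmts):
  t = 9
  b = 13
  a = 9
  v = 4
  c = 0
  return 13
After dead-code-elim (1 stmts):
  return 13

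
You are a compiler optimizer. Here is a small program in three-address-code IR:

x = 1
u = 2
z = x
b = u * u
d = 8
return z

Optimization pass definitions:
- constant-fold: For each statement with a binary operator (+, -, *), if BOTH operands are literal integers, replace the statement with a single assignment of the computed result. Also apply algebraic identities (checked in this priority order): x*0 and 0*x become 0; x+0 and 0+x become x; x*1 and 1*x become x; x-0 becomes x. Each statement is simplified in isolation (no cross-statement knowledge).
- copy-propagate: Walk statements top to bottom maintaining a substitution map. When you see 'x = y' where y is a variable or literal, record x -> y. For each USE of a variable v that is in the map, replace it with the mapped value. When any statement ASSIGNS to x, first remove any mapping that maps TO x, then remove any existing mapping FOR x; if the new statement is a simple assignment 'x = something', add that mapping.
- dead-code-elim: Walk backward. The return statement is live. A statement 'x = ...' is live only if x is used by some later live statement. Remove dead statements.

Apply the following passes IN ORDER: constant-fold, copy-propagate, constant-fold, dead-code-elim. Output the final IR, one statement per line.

Answer: return 1

Derivation:
Initial IR:
  x = 1
  u = 2
  z = x
  b = u * u
  d = 8
  return z
After constant-fold (6 stmts):
  x = 1
  u = 2
  z = x
  b = u * u
  d = 8
  return z
After copy-propagate (6 stmts):
  x = 1
  u = 2
  z = 1
  b = 2 * 2
  d = 8
  return 1
After constant-fold (6 stmts):
  x = 1
  u = 2
  z = 1
  b = 4
  d = 8
  return 1
After dead-code-elim (1 stmts):
  return 1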